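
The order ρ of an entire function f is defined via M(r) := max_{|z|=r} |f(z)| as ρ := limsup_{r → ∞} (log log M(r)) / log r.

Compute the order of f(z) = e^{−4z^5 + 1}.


|e^{−4z^5 + 1}| = e^{Re(-4·z^5) + 1} ≤ e^{4|z|^5 + 1} = e^{4r^5 + 1} on |z| = r, so ρ ≤ 5. Choosing z on |z|=r so that -4·z^5 is real positive (always possible by picking arg z appropriately) gives |f(z)| = e^{4r^5 + 1}, matching the bound. The additive constant 1 does not affect log log M(r) ~ 5·log r. Hence ρ = 5.
Therefore ρ = 5.

Order ρ = 5.


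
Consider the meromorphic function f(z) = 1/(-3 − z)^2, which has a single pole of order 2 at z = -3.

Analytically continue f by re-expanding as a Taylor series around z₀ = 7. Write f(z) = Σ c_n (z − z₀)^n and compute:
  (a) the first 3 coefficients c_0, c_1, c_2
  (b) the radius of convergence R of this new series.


Let w = z − z₀, so z = z₀ + w.
Then -3 − z = -3 − (z₀ + w) = (-3 − z₀) − w = -10 − w.
f(z) = 1/(-10 − w)^2 = (1/(-10)^2) · (1 − w/(-10))^{−2}.
By the binomial series (1−u)^{−2} = Σ_{n≥0} C(n+1, 1) u^n for |u|<1, with u = w/(-10):
  c_n = C(n+1, 1) / (-10)^(n+2).
  c_0 = 1/(-10)^2 = 1/100.
  c_1 = 2/(-10)^3 = -1/500.
  c_2 = 3/(-10)^4 = 3/10000.
The series is valid for |w/d| < 1, i.e. |z − z₀| < |d|.
Radius of convergence: R = |-3 − z₀| = |-10| = 10 (distance from z₀ to the singularity z = -3).

c_0 = 1/100, c_1 = -1/500, c_2 = 3/10000; R = 10.


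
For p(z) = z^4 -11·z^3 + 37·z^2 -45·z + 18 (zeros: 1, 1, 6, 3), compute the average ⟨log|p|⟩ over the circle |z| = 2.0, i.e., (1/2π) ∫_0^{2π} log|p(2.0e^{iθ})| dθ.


Zeros: 1, 1, 3, 6; r = 2.0.
Inside |z| < r: 1, 1. Outside (|z| ≥ r): 3, 6.
p(0) = 18, so log|p(0)| = log(18) = 2.8904.
Apply Jensen: I(r) = log|p(0)| + Σ_k log(r/|z_k|), summed over zeros inside |z| < r.
  log(r/|z_k|) for z_k = 1: log(2.0/1) = 0.6931
  log(r/|z_k|) for z_k = 1: log(2.0/1) = 0.6931
  Outside zeros (3, 6) contribute nothing to the Jensen sum.
Sum over inside zeros: 1.3863.
I(r) = log|p(0)| + (inside sum) = 2.8904 + 1.3863 = 4.2767.
Note: since some zeros are outside |z| ≤ r, the simplified n·log(r) form does NOT apply — only the inside zeros contribute.

I(r) ≈ 4.2767.


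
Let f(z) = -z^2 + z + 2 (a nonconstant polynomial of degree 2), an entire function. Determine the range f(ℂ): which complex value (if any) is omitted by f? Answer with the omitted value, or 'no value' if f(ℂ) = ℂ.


Little Picard bounds the complement of f(ℂ) to at most one point.
For every w ∈ ℂ, the equation p(z) − w = 0 is a nonconstant polynomial in z and hence has at least one root by the fundamental theorem of algebra. So p is surjective onto ℂ, omitting no value.

Omitted value: no value.


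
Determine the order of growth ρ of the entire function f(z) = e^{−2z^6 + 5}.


|e^{−2z^6 + 5}| = e^{Re(-2·z^6) + 5} ≤ e^{2|z|^6 + 5} = e^{2r^6 + 5} on |z| = r, so ρ ≤ 6. Choosing z on |z|=r so that -2·z^6 is real positive (always possible by picking arg z appropriately) gives |f(z)| = e^{2r^6 + 5}, matching the bound. The additive constant 5 does not affect log log M(r) ~ 6·log r. Hence ρ = 6.
Therefore ρ = 6.

Order ρ = 6.


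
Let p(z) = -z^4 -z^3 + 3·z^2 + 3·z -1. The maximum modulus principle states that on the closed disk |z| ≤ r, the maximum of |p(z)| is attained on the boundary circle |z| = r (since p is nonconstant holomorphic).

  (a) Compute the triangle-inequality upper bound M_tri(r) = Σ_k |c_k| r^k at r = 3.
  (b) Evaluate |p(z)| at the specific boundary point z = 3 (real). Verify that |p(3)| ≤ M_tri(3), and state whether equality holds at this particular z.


Coefficients: c_0 = -1, c_1 = 3, c_2 = 3, c_3 = -1, c_4 = -1. Radius r = 3.
Part (a). Triangle bound: M_tri(r) = Σ_k |c_k| r^k
  = |-1|·3^0 + |3|·3^1 + |3|·3^2 + |-1|·3^3 + |-1|·3^4
  = 1 + 9 + 27 + 27 + 81 = 145.
This bounds M(r) := max_{|z|=r} |p(z)| from above; equality holds iff all terms c_k z^k can be made to align in phase at a single z on |z|=r.
Part (b). At z = 3 (real, on the circle |z| = r):
  p(3) = (-1)·3^0 + (3)·3^1 + (3)·3^2 + (-1)·3^3 + (-1)·3^4 = -73.
  |p(3)| = 73.
Check: |p(3)| = 73 ≤ 145 = M_tri(3). ✓ Equality does not hold at z = 3 (the coefficients have mixed signs, so the terms do not all align in phase there).

M_tri(3) = 145; |p(3)| = 73; equality at z=3: no.


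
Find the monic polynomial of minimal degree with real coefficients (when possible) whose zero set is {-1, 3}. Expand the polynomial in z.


The polynomial is p(z) = ∏_{α ∈ S} (z − α), where S = {-1, 3}.
Expanding the product yields: p(z) = z^2 -2·z -3.
The resulting polynomial has degree 2 and real coefficients as required.

p(z) = z^2 -2·z -3.


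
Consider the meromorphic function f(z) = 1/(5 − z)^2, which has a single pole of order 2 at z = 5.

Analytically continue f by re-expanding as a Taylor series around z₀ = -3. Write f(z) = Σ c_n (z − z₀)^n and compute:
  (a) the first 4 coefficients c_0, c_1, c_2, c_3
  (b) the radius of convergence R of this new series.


Let w = z − z₀, so z = z₀ + w.
Then 5 − z = 5 − (z₀ + w) = (5 − z₀) − w = 8 − w.
f(z) = 1/(8 − w)^2 = (1/(8)^2) · (1 − w/(8))^{−2}.
By the binomial series (1−u)^{−2} = Σ_{n≥0} C(n+1, 1) u^n for |u|<1, with u = w/(8):
  c_n = C(n+1, 1) / (8)^(n+2).
  c_0 = 1/(8)^2 = 1/64.
  c_1 = 2/(8)^3 = 1/256.
  c_2 = 3/(8)^4 = 3/4096.
  c_3 = 4/(8)^5 = 1/8192.
The series is valid for |w/d| < 1, i.e. |z − z₀| < |d|.
Radius of convergence: R = |5 − z₀| = |8| = 8 (distance from z₀ to the singularity z = 5).

c_0 = 1/64, c_1 = 1/256, c_2 = 3/4096, c_3 = 1/8192; R = 8.


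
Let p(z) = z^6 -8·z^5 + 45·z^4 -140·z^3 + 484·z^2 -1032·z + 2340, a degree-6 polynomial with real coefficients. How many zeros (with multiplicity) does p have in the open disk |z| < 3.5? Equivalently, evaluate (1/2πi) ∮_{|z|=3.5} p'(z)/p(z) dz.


The zeros of p are: (3 + 3i), (3 - 3i), (-1 + 3i), (-1 - 3i), (2 + 3i), (2 - 3i).
Their magnitudes are: 4.243, 4.243, 3.162, 3.162, 3.606, 3.606.
Zeros with |z| < R = 3.5: (-1 + 3i), (-1 - 3i).
Count = 2.
By the argument principle, (1/2πi) ∮_{|z|=R} p'(z)/p(z) dz equals exactly this count.

Number of zeros inside |z| < 3.5: 2.


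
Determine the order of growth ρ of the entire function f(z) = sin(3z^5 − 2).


Write sin(w) = (e^{iw} ± e^{−iw})/(2 or 2i), so |sin(w)| ≤ e^{|w|}. With w = 3z^5 − 2, |w| ≤ 3r^5 + 2 on |z|=r, giving M(r) ≤ e^{3r^5 + 2} and ρ ≤ 5. For the lower bound, choose z on |z|=r with 3z^5 purely imaginary of modulus 3r^5; then |sin(3z^5 − 2)| grows like e^{3r^5}/2, so ρ ≥ 5. Hence ρ = 5.
Therefore ρ = 5.

Order ρ = 5.


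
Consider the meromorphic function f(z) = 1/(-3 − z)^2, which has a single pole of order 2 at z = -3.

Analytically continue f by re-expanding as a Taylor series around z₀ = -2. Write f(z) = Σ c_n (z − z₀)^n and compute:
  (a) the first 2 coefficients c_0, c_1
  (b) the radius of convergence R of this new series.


Let w = z − z₀, so z = z₀ + w.
Then -3 − z = -3 − (z₀ + w) = (-3 − z₀) − w = -1 − w.
f(z) = 1/(-1 − w)^2 = (1/(-1)^2) · (1 − w/(-1))^{−2}.
By the binomial series (1−u)^{−2} = Σ_{n≥0} C(n+1, 1) u^n for |u|<1, with u = w/(-1):
  c_n = C(n+1, 1) / (-1)^(n+2).
  c_0 = 1/(-1)^2 = 1.
  c_1 = 2/(-1)^3 = -2.
The series is valid for |w/d| < 1, i.e. |z − z₀| < |d|.
Radius of convergence: R = |-3 − z₀| = |-1| = 1 (distance from z₀ to the singularity z = -3).

c_0 = 1, c_1 = -2; R = 1.


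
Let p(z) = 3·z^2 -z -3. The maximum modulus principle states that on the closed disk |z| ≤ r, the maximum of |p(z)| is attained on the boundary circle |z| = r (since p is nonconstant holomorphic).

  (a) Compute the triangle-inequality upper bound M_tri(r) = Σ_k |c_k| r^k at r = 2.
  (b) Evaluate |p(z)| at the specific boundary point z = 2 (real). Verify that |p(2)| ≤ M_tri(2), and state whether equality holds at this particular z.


Coefficients: c_0 = -3, c_1 = -1, c_2 = 3. Radius r = 2.
Part (a). Triangle bound: M_tri(r) = Σ_k |c_k| r^k
  = |-3|·2^0 + |-1|·2^1 + |3|·2^2
  = 3 + 2 + 12 = 17.
This bounds M(r) := max_{|z|=r} |p(z)| from above; equality holds iff all terms c_k z^k can be made to align in phase at a single z on |z|=r.
Part (b). At z = 2 (real, on the circle |z| = r):
  p(2) = (-3)·2^0 + (-1)·2^1 + (3)·2^2 = 7.
  |p(2)| = 7.
Check: |p(2)| = 7 ≤ 17 = M_tri(2). ✓ Equality does not hold at z = 2 (the coefficients have mixed signs, so the terms do not all align in phase there).

M_tri(2) = 17; |p(2)| = 7; equality at z=2: no.


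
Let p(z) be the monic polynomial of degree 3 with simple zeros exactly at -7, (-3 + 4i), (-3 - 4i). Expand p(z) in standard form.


The polynomial is p(z) = ∏_{α ∈ S} (z − α), where S = {-7, (-3 + 4i), (-3 - 4i)}.
Expanding the product yields: p(z) = z^3 + 13·z^2 + 67·z + 175.
Note conjugate pairs combine to real quadratics: (z − (-3+4i))(z − (-3−4i)) = z² + 6z + 25.
The resulting polynomial has degree 3 and real coefficients as required.

p(z) = z^3 + 13·z^2 + 67·z + 175.


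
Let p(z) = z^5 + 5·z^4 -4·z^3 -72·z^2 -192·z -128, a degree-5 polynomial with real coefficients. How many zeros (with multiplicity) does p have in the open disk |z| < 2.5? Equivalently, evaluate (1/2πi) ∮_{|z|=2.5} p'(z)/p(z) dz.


The zeros of p are: -4, (-2 + 2i), (-2 - 2i), -1, 4.
Their magnitudes are: 4, 2.828, 2.828, 1, 4.
Zeros with |z| < R = 2.5: -1.
Count = 1.
By the argument principle, (1/2πi) ∮_{|z|=R} p'(z)/p(z) dz equals exactly this count.

Number of zeros inside |z| < 2.5: 1.


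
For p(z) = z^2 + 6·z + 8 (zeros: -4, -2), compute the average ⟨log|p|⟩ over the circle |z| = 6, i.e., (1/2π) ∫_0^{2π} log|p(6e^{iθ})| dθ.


Zeros: -4, -2; r = 6.
Inside |z| < r: -4, -2. Outside (|z| ≥ r): ∅.
p(0) = 8, so log|p(0)| = log(8) = 2.0794.
Apply Jensen: I(r) = log|p(0)| + Σ_k log(r/|z_k|), summed over zeros inside |z| < r.
  log(r/|z_k|) for z_k = -4: log(6/4) = 0.4055
  log(r/|z_k|) for z_k = -2: log(6/2) = 1.0986
Sum over inside zeros: 1.5041.
I(r) = log|p(0)| + (inside sum) = 2.0794 + 1.5041 = 3.5835.
Closed form (all zeros inside, monic): I(r) = n·log(r) = 2·log(6) = 3.5835. ✓

I(r) ≈ 3.5835.


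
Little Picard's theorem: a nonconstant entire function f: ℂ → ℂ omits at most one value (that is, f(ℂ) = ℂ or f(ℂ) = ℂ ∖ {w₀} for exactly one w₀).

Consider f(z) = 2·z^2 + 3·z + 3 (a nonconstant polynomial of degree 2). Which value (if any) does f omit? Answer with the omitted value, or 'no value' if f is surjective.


Little Picard bounds the complement of f(ℂ) to at most one point.
For every w ∈ ℂ, the equation p(z) − w = 0 is a nonconstant polynomial in z and hence has at least one root by the fundamental theorem of algebra. So p is surjective onto ℂ, omitting no value.

Omitted value: no value.


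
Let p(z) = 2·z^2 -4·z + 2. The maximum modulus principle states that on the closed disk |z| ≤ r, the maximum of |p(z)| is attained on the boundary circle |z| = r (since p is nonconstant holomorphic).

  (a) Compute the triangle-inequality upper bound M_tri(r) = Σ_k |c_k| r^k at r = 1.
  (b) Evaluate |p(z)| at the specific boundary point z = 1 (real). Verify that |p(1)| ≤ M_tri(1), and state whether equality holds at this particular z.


Coefficients: c_0 = 2, c_1 = -4, c_2 = 2. Radius r = 1.
Part (a). Triangle bound: M_tri(r) = Σ_k |c_k| r^k
  = |2|·1^0 + |-4|·1^1 + |2|·1^2
  = 2 + 4 + 2 = 8.
This bounds M(r) := max_{|z|=r} |p(z)| from above; equality holds iff all terms c_k z^k can be made to align in phase at a single z on |z|=r.
Part (b). At z = 1 (real, on the circle |z| = r):
  p(1) = (2)·1^0 + (-4)·1^1 + (2)·1^2 = 0.
  |p(1)| = 0.
Check: |p(1)| = 0 ≤ 8 = M_tri(1). ✓ Equality does not hold at z = 1 (the coefficients have mixed signs, so the terms do not all align in phase there).

M_tri(1) = 8; |p(1)| = 0; equality at z=1: no.


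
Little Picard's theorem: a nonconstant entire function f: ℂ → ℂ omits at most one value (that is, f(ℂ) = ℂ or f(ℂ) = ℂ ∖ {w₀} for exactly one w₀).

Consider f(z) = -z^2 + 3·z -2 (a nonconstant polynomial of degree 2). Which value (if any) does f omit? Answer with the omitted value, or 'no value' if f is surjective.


Little Picard bounds the complement of f(ℂ) to at most one point.
For every w ∈ ℂ, the equation p(z) − w = 0 is a nonconstant polynomial in z and hence has at least one root by the fundamental theorem of algebra. So p is surjective onto ℂ, omitting no value.

Omitted value: no value.


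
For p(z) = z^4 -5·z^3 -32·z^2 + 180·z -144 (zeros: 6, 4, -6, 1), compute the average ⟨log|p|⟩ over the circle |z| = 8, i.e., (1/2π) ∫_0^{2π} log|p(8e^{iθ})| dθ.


Zeros: -6, 1, 4, 6; r = 8.
Inside |z| < r: -6, 1, 4, 6. Outside (|z| ≥ r): ∅.
p(0) = -144, so log|p(0)| = log(144) = 4.9698.
Apply Jensen: I(r) = log|p(0)| + Σ_k log(r/|z_k|), summed over zeros inside |z| < r.
  log(r/|z_k|) for z_k = 6: log(8/6) = 0.2877
  log(r/|z_k|) for z_k = 4: log(8/4) = 0.6931
  log(r/|z_k|) for z_k = -6: log(8/6) = 0.2877
  log(r/|z_k|) for z_k = 1: log(8/1) = 2.0794
Sum over inside zeros: 3.3480.
I(r) = log|p(0)| + (inside sum) = 4.9698 + 3.3480 = 8.3178.
Closed form (all zeros inside, monic): I(r) = n·log(r) = 4·log(8) = 8.3178. ✓

I(r) ≈ 8.3178.


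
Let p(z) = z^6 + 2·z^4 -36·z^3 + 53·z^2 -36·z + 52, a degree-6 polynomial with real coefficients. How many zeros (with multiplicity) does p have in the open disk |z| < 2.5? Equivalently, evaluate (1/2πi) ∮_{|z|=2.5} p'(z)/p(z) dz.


The zeros of p are: (0 + 1i), (0 - 1i), 2, 2, (-2 + 3i), (-2 - 3i).
Their magnitudes are: 1, 1, 2, 2, 3.606, 3.606.
Zeros with |z| < R = 2.5: (0 + 1i), (0 - 1i), 2, 2.
Count = 4.
By the argument principle, (1/2πi) ∮_{|z|=R} p'(z)/p(z) dz equals exactly this count.

Number of zeros inside |z| < 2.5: 4.


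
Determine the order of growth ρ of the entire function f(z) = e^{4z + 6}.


|e^{4z + 6}| = e^{Re(4·z) + 6} ≤ e^{4|z|^1 + 6} = e^{4r^1 + 6} on |z| = r, so ρ ≤ 1. Choosing z on |z|=r so that 4·z is real positive (always possible by picking arg z appropriately) gives |f(z)| = e^{4r^1 + 6}, matching the bound. The additive constant 6 does not affect log log M(r) ~ 1·log r. Hence ρ = 1.
Therefore ρ = 1.

Order ρ = 1.


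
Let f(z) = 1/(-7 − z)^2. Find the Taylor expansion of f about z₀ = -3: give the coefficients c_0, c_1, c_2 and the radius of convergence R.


Let w = z − z₀, so z = z₀ + w.
Then -7 − z = -7 − (z₀ + w) = (-7 − z₀) − w = -4 − w.
f(z) = 1/(-4 − w)^2 = (1/(-4)^2) · (1 − w/(-4))^{−2}.
By the binomial series (1−u)^{−2} = Σ_{n≥0} C(n+1, 1) u^n for |u|<1, with u = w/(-4):
  c_n = C(n+1, 1) / (-4)^(n+2).
  c_0 = 1/(-4)^2 = 1/16.
  c_1 = 2/(-4)^3 = -1/32.
  c_2 = 3/(-4)^4 = 3/256.
The series is valid for |w/d| < 1, i.e. |z − z₀| < |d|.
Radius of convergence: R = |-7 − z₀| = |-4| = 4 (distance from z₀ to the singularity z = -7).

c_0 = 1/16, c_1 = -1/32, c_2 = 3/256; R = 4.


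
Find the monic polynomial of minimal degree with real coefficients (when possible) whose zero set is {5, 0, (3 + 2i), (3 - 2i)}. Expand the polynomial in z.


The polynomial is p(z) = ∏_{α ∈ S} (z − α), where S = {5, 0, (3 + 2i), (3 - 2i)}.
Expanding the product yields: p(z) = z^4 -11·z^3 + 43·z^2 -65·z.
Note conjugate pairs combine to real quadratics: (z − (3+2i))(z − (3−2i)) = z² − 6z + 13.
The resulting polynomial has degree 4 and real coefficients as required.

p(z) = z^4 -11·z^3 + 43·z^2 -65·z.


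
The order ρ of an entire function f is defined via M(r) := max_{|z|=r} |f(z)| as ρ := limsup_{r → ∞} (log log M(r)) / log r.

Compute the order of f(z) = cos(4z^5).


Write cos(w) = (e^{iw} ± e^{−iw})/(2 or 2i), so |cos(w)| ≤ e^{|w|}. With w = 4z^5, |w| ≤ 4r^5 + 0 on |z|=r, giving M(r) ≤ e^{4r^5 + 0} and ρ ≤ 5. For the lower bound, choose z on |z|=r with 4z^5 purely imaginary of modulus 4r^5; then |cos(4z^5)| grows like e^{4r^5}/2, so ρ ≥ 5. Hence ρ = 5.
Therefore ρ = 5.

Order ρ = 5.


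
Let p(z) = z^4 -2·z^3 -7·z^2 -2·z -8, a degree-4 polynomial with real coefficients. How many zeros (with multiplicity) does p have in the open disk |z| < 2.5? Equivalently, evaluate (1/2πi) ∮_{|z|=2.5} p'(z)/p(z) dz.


The zeros of p are: 4, -2, (0 + 1i), (0 - 1i).
Their magnitudes are: 4, 2, 1, 1.
Zeros with |z| < R = 2.5: -2, (0 + 1i), (0 - 1i).
Count = 3.
By the argument principle, (1/2πi) ∮_{|z|=R} p'(z)/p(z) dz equals exactly this count.

Number of zeros inside |z| < 2.5: 3.


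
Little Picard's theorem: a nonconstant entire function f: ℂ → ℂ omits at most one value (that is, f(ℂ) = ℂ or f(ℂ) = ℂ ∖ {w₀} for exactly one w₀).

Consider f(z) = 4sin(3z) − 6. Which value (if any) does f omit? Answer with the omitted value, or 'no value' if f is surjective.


Little Picard bounds the complement of f(ℂ) to at most one point.
sin is entire and surjective onto ℂ: for every w ∈ ℂ, sin(ζ) = w has a solution ζ ∈ ℂ (e.g., via the complex inverse arcsin). With ζ = 3z this gives z = ζ/(3). Then 4·sin(3z) takes every value in 4·ℂ = ℂ, and adding -6 is a bijection of ℂ. So f is surjective and omits no value. (Note: only on the real line is sin bounded by [−1, 1].)

Omitted value: no value.


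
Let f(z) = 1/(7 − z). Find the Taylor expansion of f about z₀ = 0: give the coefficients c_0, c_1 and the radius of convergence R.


Let w = z − z₀, so z = z₀ + w.
Then 7 − z = 7 − (z₀ + w) = (7 − z₀) − w = 7 − w.
f(z) = 1/(7 − w) = (1/(7)) · 1/(1 − w/(7)) = Σ_{n≥0} w^n / (7)^(n+1).
So c_n = 1/(7)^(n+1):
  c_0 = 1/(7)^1 = 1/7.
  c_1 = 1/(7)^2 = 1/49.
The series is valid for |w/d| < 1, i.e. |z − z₀| < |d|.
Radius of convergence: R = |7 − z₀| = |7| = 7 (distance from z₀ to the singularity z = 7).

c_0 = 1/7, c_1 = 1/49; R = 7.


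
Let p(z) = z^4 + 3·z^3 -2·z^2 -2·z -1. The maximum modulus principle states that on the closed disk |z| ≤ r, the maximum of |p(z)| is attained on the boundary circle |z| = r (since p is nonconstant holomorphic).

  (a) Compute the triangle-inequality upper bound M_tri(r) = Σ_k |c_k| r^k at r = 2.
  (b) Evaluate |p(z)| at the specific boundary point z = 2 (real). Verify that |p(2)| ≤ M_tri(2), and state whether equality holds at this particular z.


Coefficients: c_0 = -1, c_1 = -2, c_2 = -2, c_3 = 3, c_4 = 1. Radius r = 2.
Part (a). Triangle bound: M_tri(r) = Σ_k |c_k| r^k
  = |-1|·2^0 + |-2|·2^1 + |-2|·2^2 + |3|·2^3 + |1|·2^4
  = 1 + 4 + 8 + 24 + 16 = 53.
This bounds M(r) := max_{|z|=r} |p(z)| from above; equality holds iff all terms c_k z^k can be made to align in phase at a single z on |z|=r.
Part (b). At z = 2 (real, on the circle |z| = r):
  p(2) = (-1)·2^0 + (-2)·2^1 + (-2)·2^2 + (3)·2^3 + (1)·2^4 = 27.
  |p(2)| = 27.
Check: |p(2)| = 27 ≤ 53 = M_tri(2). ✓ Equality does not hold at z = 2 (the coefficients have mixed signs, so the terms do not all align in phase there).

M_tri(2) = 53; |p(2)| = 27; equality at z=2: no.


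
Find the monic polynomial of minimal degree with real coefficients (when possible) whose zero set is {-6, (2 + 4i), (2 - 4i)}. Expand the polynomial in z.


The polynomial is p(z) = ∏_{α ∈ S} (z − α), where S = {-6, (2 + 4i), (2 - 4i)}.
Expanding the product yields: p(z) = z^3 + 2·z^2 -4·z + 120.
Note conjugate pairs combine to real quadratics: (z − (2+4i))(z − (2−4i)) = z² − 4z + 20.
The resulting polynomial has degree 3 and real coefficients as required.

p(z) = z^3 + 2·z^2 -4·z + 120.


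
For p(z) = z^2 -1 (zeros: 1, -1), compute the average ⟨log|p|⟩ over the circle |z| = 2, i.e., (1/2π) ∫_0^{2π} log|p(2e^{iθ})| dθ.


Zeros: -1, 1; r = 2.
Inside |z| < r: -1, 1. Outside (|z| ≥ r): ∅.
p(0) = -1, so log|p(0)| = log(1) = 0.0000.
Apply Jensen: I(r) = log|p(0)| + Σ_k log(r/|z_k|), summed over zeros inside |z| < r.
  log(r/|z_k|) for z_k = 1: log(2/1) = 0.6931
  log(r/|z_k|) for z_k = -1: log(2/1) = 0.6931
Sum over inside zeros: 1.3863.
I(r) = log|p(0)| + (inside sum) = 0.0000 + 1.3863 = 1.3863.
Closed form (all zeros inside, monic): I(r) = n·log(r) = 2·log(2) = 1.3863. ✓

I(r) ≈ 1.3863.


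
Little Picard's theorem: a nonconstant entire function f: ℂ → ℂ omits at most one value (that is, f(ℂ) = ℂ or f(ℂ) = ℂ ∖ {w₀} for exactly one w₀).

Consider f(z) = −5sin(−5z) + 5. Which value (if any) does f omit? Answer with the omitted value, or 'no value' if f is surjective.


Little Picard bounds the complement of f(ℂ) to at most one point.
sin is entire and surjective onto ℂ: for every w ∈ ℂ, sin(ζ) = w has a solution ζ ∈ ℂ (e.g., via the complex inverse arcsin). With ζ = −5z this gives z = ζ/(-5). Then -5·sin(−5z) takes every value in -5·ℂ = ℂ, and adding 5 is a bijection of ℂ. So f is surjective and omits no value. (Note: only on the real line is sin bounded by [−1, 1].)

Omitted value: no value.


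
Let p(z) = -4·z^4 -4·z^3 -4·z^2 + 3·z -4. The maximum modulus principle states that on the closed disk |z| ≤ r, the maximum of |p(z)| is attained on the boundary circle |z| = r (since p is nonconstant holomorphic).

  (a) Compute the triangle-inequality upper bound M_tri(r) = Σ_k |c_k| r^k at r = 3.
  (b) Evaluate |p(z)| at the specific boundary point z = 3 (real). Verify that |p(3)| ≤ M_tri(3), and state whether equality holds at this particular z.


Coefficients: c_0 = -4, c_1 = 3, c_2 = -4, c_3 = -4, c_4 = -4. Radius r = 3.
Part (a). Triangle bound: M_tri(r) = Σ_k |c_k| r^k
  = |-4|·3^0 + |3|·3^1 + |-4|·3^2 + |-4|·3^3 + |-4|·3^4
  = 4 + 9 + 36 + 108 + 324 = 481.
This bounds M(r) := max_{|z|=r} |p(z)| from above; equality holds iff all terms c_k z^k can be made to align in phase at a single z on |z|=r.
Part (b). At z = 3 (real, on the circle |z| = r):
  p(3) = (-4)·3^0 + (3)·3^1 + (-4)·3^2 + (-4)·3^3 + (-4)·3^4 = -463.
  |p(3)| = 463.
Check: |p(3)| = 463 ≤ 481 = M_tri(3). ✓ Equality does not hold at z = 3 (the coefficients have mixed signs, so the terms do not all align in phase there).

M_tri(3) = 481; |p(3)| = 463; equality at z=3: no.


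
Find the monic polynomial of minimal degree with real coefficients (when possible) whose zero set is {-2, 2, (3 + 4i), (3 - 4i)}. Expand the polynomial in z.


The polynomial is p(z) = ∏_{α ∈ S} (z − α), where S = {-2, 2, (3 + 4i), (3 - 4i)}.
Expanding the product yields: p(z) = z^4 -6·z^3 + 21·z^2 + 24·z -100.
Note conjugate pairs combine to real quadratics: (z − (3+4i))(z − (3−4i)) = z² − 6z + 25.
The resulting polynomial has degree 4 and real coefficients as required.

p(z) = z^4 -6·z^3 + 21·z^2 + 24·z -100.


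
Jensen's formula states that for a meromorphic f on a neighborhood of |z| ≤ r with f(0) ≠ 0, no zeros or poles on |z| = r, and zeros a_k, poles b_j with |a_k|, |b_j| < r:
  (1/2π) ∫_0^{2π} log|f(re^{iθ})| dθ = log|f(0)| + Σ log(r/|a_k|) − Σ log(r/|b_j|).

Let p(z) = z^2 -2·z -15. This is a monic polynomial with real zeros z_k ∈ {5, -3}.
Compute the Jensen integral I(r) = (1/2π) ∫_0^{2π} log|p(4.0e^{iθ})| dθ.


Zeros: -3, 5; r = 4.0.
Inside |z| < r: -3. Outside (|z| ≥ r): 5.
p(0) = -15, so log|p(0)| = log(15) = 2.7081.
Apply Jensen: I(r) = log|p(0)| + Σ_k log(r/|z_k|), summed over zeros inside |z| < r.
  log(r/|z_k|) for z_k = -3: log(4.0/3) = 0.2877
  Outside zeros (5) contribute nothing to the Jensen sum.
Sum over inside zeros: 0.2877.
I(r) = log|p(0)| + (inside sum) = 2.7081 + 0.2877 = 2.9957.
Note: since some zeros are outside |z| ≤ r, the simplified n·log(r) form does NOT apply — only the inside zeros contribute.

I(r) ≈ 2.9957.


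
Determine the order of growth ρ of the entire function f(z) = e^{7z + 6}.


|e^{7z + 6}| = e^{Re(7·z) + 6} ≤ e^{7|z|^1 + 6} = e^{7r^1 + 6} on |z| = r, so ρ ≤ 1. Choosing z on |z|=r so that 7·z is real positive (always possible by picking arg z appropriately) gives |f(z)| = e^{7r^1 + 6}, matching the bound. The additive constant 6 does not affect log log M(r) ~ 1·log r. Hence ρ = 1.
Therefore ρ = 1.

Order ρ = 1.


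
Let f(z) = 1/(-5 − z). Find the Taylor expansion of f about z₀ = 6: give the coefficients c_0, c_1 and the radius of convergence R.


Let w = z − z₀, so z = z₀ + w.
Then -5 − z = -5 − (z₀ + w) = (-5 − z₀) − w = -11 − w.
f(z) = 1/(-11 − w) = (1/(-11)) · 1/(1 − w/(-11)) = Σ_{n≥0} w^n / (-11)^(n+1).
So c_n = 1/(-11)^(n+1):
  c_0 = 1/(-11)^1 = -1/11.
  c_1 = 1/(-11)^2 = 1/121.
The series is valid for |w/d| < 1, i.e. |z − z₀| < |d|.
Radius of convergence: R = |-5 − z₀| = |-11| = 11 (distance from z₀ to the singularity z = -5).

c_0 = -1/11, c_1 = 1/121; R = 11.


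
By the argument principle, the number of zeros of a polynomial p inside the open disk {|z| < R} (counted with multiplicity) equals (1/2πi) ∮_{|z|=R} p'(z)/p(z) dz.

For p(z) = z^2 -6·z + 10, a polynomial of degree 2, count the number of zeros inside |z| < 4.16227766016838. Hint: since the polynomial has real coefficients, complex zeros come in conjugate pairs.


The zeros of p are: (3 + 1i), (3 - 1i).
Their magnitudes are: 3.162, 3.162.
Zeros with |z| < R = 4.16227766016838: (3 + 1i), (3 - 1i).
Count = 2.
By the argument principle, (1/2πi) ∮_{|z|=R} p'(z)/p(z) dz equals exactly this count.

Number of zeros inside |z| < 4.16227766016838: 2.


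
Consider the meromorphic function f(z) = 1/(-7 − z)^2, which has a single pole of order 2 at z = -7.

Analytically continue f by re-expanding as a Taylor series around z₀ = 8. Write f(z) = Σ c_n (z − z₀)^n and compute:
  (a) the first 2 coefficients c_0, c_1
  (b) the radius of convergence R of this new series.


Let w = z − z₀, so z = z₀ + w.
Then -7 − z = -7 − (z₀ + w) = (-7 − z₀) − w = -15 − w.
f(z) = 1/(-15 − w)^2 = (1/(-15)^2) · (1 − w/(-15))^{−2}.
By the binomial series (1−u)^{−2} = Σ_{n≥0} C(n+1, 1) u^n for |u|<1, with u = w/(-15):
  c_n = C(n+1, 1) / (-15)^(n+2).
  c_0 = 1/(-15)^2 = 1/225.
  c_1 = 2/(-15)^3 = -2/3375.
The series is valid for |w/d| < 1, i.e. |z − z₀| < |d|.
Radius of convergence: R = |-7 − z₀| = |-15| = 15 (distance from z₀ to the singularity z = -7).

c_0 = 1/225, c_1 = -2/3375; R = 15.


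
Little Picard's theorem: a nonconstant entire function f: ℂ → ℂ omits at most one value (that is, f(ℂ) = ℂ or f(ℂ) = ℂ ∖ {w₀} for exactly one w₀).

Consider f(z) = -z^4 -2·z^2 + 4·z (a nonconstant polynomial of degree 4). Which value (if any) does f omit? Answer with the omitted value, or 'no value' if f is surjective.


Little Picard bounds the complement of f(ℂ) to at most one point.
For every w ∈ ℂ, the equation p(z) − w = 0 is a nonconstant polynomial in z and hence has at least one root by the fundamental theorem of algebra. So p is surjective onto ℂ, omitting no value.

Omitted value: no value.


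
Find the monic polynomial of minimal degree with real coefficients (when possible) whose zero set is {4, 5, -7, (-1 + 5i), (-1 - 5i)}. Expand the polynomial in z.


The polynomial is p(z) = ∏_{α ∈ S} (z − α), where S = {4, 5, -7, (-1 + 5i), (-1 - 5i)}.
Expanding the product yields: p(z) = z^5 -21·z^3 + 2·z^2 -838·z + 3640.
Note conjugate pairs combine to real quadratics: (z − (-1+5i))(z − (-1−5i)) = z² + 2z + 26.
The resulting polynomial has degree 5 and real coefficients as required.

p(z) = z^5 -21·z^3 + 2·z^2 -838·z + 3640.


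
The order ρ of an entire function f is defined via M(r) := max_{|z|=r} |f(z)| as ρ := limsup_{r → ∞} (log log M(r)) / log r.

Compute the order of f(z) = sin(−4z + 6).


sin(w) is a linear combination of e^{iw} and e^{−iw} (or e^w, e^{−w} in the hyperbolic case), so |sin(w)| ≤ e^{|w|}. With w = −4z + 6, |w| ≤ 4|z| + 6 = 4r + 6 on |z| = r, giving M(r) ≤ e^{4r + 6}, so ρ ≤ 1. On a suitable ray (z = it for sin/cos; z = t for sinh/cosh, t real → ∞), |sin(−4z + 6)| grows like e^{4|t|}/2, so ρ ≥ 1. Hence ρ = 1.
Therefore ρ = 1.

Order ρ = 1.


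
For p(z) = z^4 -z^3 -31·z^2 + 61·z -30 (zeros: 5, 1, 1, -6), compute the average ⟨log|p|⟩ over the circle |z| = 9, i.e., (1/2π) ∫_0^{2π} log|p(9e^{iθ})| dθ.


Zeros: -6, 1, 1, 5; r = 9.
Inside |z| < r: -6, 1, 1, 5. Outside (|z| ≥ r): ∅.
p(0) = -30, so log|p(0)| = log(30) = 3.4012.
Apply Jensen: I(r) = log|p(0)| + Σ_k log(r/|z_k|), summed over zeros inside |z| < r.
  log(r/|z_k|) for z_k = 5: log(9/5) = 0.5878
  log(r/|z_k|) for z_k = 1: log(9/1) = 2.1972
  log(r/|z_k|) for z_k = 1: log(9/1) = 2.1972
  log(r/|z_k|) for z_k = -6: log(9/6) = 0.4055
Sum over inside zeros: 5.3877.
I(r) = log|p(0)| + (inside sum) = 3.4012 + 5.3877 = 8.7889.
Closed form (all zeros inside, monic): I(r) = n·log(r) = 4·log(9) = 8.7889. ✓

I(r) ≈ 8.7889.


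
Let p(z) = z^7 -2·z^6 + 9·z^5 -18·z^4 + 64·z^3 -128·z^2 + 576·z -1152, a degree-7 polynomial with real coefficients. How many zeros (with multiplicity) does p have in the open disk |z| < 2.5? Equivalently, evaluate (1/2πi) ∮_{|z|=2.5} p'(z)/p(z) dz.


The zeros of p are: (-2 + 2i), (-2 - 2i), (0 + 3i), (0 - 3i), 2, (2 + 2i), (2 - 2i).
Their magnitudes are: 2.828, 2.828, 3, 3, 2, 2.828, 2.828.
Zeros with |z| < R = 2.5: 2.
Count = 1.
By the argument principle, (1/2πi) ∮_{|z|=R} p'(z)/p(z) dz equals exactly this count.

Number of zeros inside |z| < 2.5: 1.


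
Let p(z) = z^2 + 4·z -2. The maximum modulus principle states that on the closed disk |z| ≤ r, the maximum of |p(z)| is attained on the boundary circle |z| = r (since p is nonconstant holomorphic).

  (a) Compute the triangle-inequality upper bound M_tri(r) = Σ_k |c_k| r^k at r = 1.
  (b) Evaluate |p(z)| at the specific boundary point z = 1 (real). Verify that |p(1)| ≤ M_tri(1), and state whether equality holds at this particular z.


Coefficients: c_0 = -2, c_1 = 4, c_2 = 1. Radius r = 1.
Part (a). Triangle bound: M_tri(r) = Σ_k |c_k| r^k
  = |-2|·1^0 + |4|·1^1 + |1|·1^2
  = 2 + 4 + 1 = 7.
This bounds M(r) := max_{|z|=r} |p(z)| from above; equality holds iff all terms c_k z^k can be made to align in phase at a single z on |z|=r.
Part (b). At z = 1 (real, on the circle |z| = r):
  p(1) = (-2)·1^0 + (4)·1^1 + (1)·1^2 = 3.
  |p(1)| = 3.
Check: |p(1)| = 3 ≤ 7 = M_tri(1). ✓ Equality does not hold at z = 1 (the coefficients have mixed signs, so the terms do not all align in phase there).

M_tri(1) = 7; |p(1)| = 3; equality at z=1: no.


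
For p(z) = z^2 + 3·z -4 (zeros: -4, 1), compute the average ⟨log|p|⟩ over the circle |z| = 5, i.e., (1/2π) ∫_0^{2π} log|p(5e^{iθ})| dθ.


Zeros: -4, 1; r = 5.
Inside |z| < r: -4, 1. Outside (|z| ≥ r): ∅.
p(0) = -4, so log|p(0)| = log(4) = 1.3863.
Apply Jensen: I(r) = log|p(0)| + Σ_k log(r/|z_k|), summed over zeros inside |z| < r.
  log(r/|z_k|) for z_k = -4: log(5/4) = 0.2231
  log(r/|z_k|) for z_k = 1: log(5/1) = 1.6094
Sum over inside zeros: 1.8326.
I(r) = log|p(0)| + (inside sum) = 1.3863 + 1.8326 = 3.2189.
Closed form (all zeros inside, monic): I(r) = n·log(r) = 2·log(5) = 3.2189. ✓

I(r) ≈ 3.2189.


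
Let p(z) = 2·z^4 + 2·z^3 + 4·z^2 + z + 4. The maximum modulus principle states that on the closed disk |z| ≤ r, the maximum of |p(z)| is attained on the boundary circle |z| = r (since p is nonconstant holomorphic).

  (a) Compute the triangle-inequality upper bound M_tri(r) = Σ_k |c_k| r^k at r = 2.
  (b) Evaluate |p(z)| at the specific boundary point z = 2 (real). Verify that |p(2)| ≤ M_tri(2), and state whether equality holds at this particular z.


Coefficients: c_0 = 4, c_1 = 1, c_2 = 4, c_3 = 2, c_4 = 2. Radius r = 2.
Part (a). Triangle bound: M_tri(r) = Σ_k |c_k| r^k
  = |4|·2^0 + |1|·2^1 + |4|·2^2 + |2|·2^3 + |2|·2^4
  = 4 + 2 + 16 + 16 + 32 = 70.
This bounds M(r) := max_{|z|=r} |p(z)| from above; equality holds iff all terms c_k z^k can be made to align in phase at a single z on |z|=r.
Part (b). At z = 2 (real, on the circle |z| = r):
  p(2) = (4)·2^0 + (1)·2^1 + (4)·2^2 + (2)·2^3 + (2)·2^4 = 70.
  |p(2)| = 70.
Since all nonzero coefficients share the same sign, |p(2)| = 70 = M_tri(2); the triangle bound is attained at z = 2, so in fact M(r) = 70.

M_tri(2) = 70; |p(2)| = 70; equality at z=2: yes.


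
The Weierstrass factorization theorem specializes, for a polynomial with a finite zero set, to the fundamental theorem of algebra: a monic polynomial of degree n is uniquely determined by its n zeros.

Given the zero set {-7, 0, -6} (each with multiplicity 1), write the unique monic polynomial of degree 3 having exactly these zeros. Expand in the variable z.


The polynomial is p(z) = ∏_{α ∈ S} (z − α), where S = {-7, 0, -6}.
Expanding the product yields: p(z) = z^3 + 13·z^2 + 42·z.
The resulting polynomial has degree 3 and real coefficients as required.

p(z) = z^3 + 13·z^2 + 42·z.


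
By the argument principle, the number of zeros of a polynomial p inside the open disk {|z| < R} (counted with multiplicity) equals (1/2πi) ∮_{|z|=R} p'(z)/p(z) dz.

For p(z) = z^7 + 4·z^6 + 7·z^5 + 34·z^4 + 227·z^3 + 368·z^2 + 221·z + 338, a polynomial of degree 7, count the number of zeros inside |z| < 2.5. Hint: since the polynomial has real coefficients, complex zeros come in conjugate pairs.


The zeros of p are: -2, (2 + 3i), (2 - 3i), (-3 + 2i), (-3 - 2i), (0 + 1i), (0 - 1i).
Their magnitudes are: 2, 3.606, 3.606, 3.606, 3.606, 1, 1.
Zeros with |z| < R = 2.5: -2, (0 + 1i), (0 - 1i).
Count = 3.
By the argument principle, (1/2πi) ∮_{|z|=R} p'(z)/p(z) dz equals exactly this count.

Number of zeros inside |z| < 2.5: 3.


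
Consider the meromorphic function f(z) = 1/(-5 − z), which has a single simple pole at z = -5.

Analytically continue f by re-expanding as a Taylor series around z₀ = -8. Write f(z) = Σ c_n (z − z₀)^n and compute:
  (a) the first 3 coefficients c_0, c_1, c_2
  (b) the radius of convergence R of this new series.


Let w = z − z₀, so z = z₀ + w.
Then -5 − z = -5 − (z₀ + w) = (-5 − z₀) − w = 3 − w.
f(z) = 1/(3 − w) = (1/(3)) · 1/(1 − w/(3)) = Σ_{n≥0} w^n / (3)^(n+1).
So c_n = 1/(3)^(n+1):
  c_0 = 1/(3)^1 = 1/3.
  c_1 = 1/(3)^2 = 1/9.
  c_2 = 1/(3)^3 = 1/27.
The series is valid for |w/d| < 1, i.e. |z − z₀| < |d|.
Radius of convergence: R = |-5 − z₀| = |3| = 3 (distance from z₀ to the singularity z = -5).

c_0 = 1/3, c_1 = 1/9, c_2 = 1/27; R = 3.


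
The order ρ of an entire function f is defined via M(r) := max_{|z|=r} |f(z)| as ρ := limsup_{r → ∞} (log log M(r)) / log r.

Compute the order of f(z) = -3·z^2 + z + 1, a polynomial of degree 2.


|f(z)| ≤ Σ|c_k|·r^k = O(r^2) as r → ∞. Polynomial growth is O(e^{r^ε}) for every ε > 0 (since r^2/e^{r^ε} → 0), so ρ ≤ ε for all ε > 0, i.e. ρ = 0. Every nonconstant polynomial has order 0.
Therefore ρ = 0.

Order ρ = 0.


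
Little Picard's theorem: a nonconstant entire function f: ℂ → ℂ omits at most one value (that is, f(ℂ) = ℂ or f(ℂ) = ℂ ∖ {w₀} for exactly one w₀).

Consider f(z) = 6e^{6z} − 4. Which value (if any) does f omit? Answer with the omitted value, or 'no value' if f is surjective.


Little Picard bounds the complement of f(ℂ) to at most one point.
e^{6z} is never zero on ℂ, so 6·e^{6z} takes every value in ℂ ∖ {0}. Adding -4 shifts the range to ℂ ∖ {-4}. Thus f omits exactly the value -4.

Omitted value: -4.


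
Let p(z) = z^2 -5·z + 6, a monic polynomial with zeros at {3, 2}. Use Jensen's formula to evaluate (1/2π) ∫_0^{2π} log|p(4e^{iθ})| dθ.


Zeros: 2, 3; r = 4.
Inside |z| < r: 2, 3. Outside (|z| ≥ r): ∅.
p(0) = 6, so log|p(0)| = log(6) = 1.7918.
Apply Jensen: I(r) = log|p(0)| + Σ_k log(r/|z_k|), summed over zeros inside |z| < r.
  log(r/|z_k|) for z_k = 3: log(4/3) = 0.2877
  log(r/|z_k|) for z_k = 2: log(4/2) = 0.6931
Sum over inside zeros: 0.9808.
I(r) = log|p(0)| + (inside sum) = 1.7918 + 0.9808 = 2.7726.
Closed form (all zeros inside, monic): I(r) = n·log(r) = 2·log(4) = 2.7726. ✓

I(r) ≈ 2.7726.


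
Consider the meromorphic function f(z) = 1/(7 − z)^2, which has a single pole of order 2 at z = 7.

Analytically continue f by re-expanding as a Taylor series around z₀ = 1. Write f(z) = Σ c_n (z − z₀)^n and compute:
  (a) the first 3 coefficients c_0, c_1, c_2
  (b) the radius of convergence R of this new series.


Let w = z − z₀, so z = z₀ + w.
Then 7 − z = 7 − (z₀ + w) = (7 − z₀) − w = 6 − w.
f(z) = 1/(6 − w)^2 = (1/(6)^2) · (1 − w/(6))^{−2}.
By the binomial series (1−u)^{−2} = Σ_{n≥0} C(n+1, 1) u^n for |u|<1, with u = w/(6):
  c_n = C(n+1, 1) / (6)^(n+2).
  c_0 = 1/(6)^2 = 1/36.
  c_1 = 2/(6)^3 = 1/108.
  c_2 = 3/(6)^4 = 1/432.
The series is valid for |w/d| < 1, i.e. |z − z₀| < |d|.
Radius of convergence: R = |7 − z₀| = |6| = 6 (distance from z₀ to the singularity z = 7).

c_0 = 1/36, c_1 = 1/108, c_2 = 1/432; R = 6.


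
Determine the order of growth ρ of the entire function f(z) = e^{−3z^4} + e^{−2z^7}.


Each summand is entire of order 4 and 7 respectively (as in the single-exponential case). The order of a sum is at most the max of the orders, so ρ ≤ 7. For the lower bound: on |z|=r choose arg z so that -2z^7 is real positive; then |e^{-2z^7}| = e^{2r^7} while |e^{-3z^4}| ≤ e^{3r^4} = o(e^{2r^7}). So |f| ≥ e^{2r^7}(1 − o(1)) and ρ ≥ 7. Hence ρ = max(4, 7) = 7.
Therefore ρ = 7.

Order ρ = 7.


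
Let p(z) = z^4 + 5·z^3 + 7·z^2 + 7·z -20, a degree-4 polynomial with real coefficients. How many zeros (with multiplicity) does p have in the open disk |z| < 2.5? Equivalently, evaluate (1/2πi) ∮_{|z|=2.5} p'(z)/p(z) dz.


The zeros of p are: (-1 + 2i), (-1 - 2i), -4, 1.
Their magnitudes are: 2.236, 2.236, 4, 1.
Zeros with |z| < R = 2.5: (-1 + 2i), (-1 - 2i), 1.
Count = 3.
By the argument principle, (1/2πi) ∮_{|z|=R} p'(z)/p(z) dz equals exactly this count.

Number of zeros inside |z| < 2.5: 3.


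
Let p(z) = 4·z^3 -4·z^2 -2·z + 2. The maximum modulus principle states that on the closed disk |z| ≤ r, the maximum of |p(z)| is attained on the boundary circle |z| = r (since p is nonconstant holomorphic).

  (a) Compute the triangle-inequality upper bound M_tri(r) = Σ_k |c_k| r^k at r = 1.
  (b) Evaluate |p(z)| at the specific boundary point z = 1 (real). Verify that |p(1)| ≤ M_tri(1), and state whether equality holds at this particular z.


Coefficients: c_0 = 2, c_1 = -2, c_2 = -4, c_3 = 4. Radius r = 1.
Part (a). Triangle bound: M_tri(r) = Σ_k |c_k| r^k
  = |2|·1^0 + |-2|·1^1 + |-4|·1^2 + |4|·1^3
  = 2 + 2 + 4 + 4 = 12.
This bounds M(r) := max_{|z|=r} |p(z)| from above; equality holds iff all terms c_k z^k can be made to align in phase at a single z on |z|=r.
Part (b). At z = 1 (real, on the circle |z| = r):
  p(1) = (2)·1^0 + (-2)·1^1 + (-4)·1^2 + (4)·1^3 = 0.
  |p(1)| = 0.
Check: |p(1)| = 0 ≤ 12 = M_tri(1). ✓ Equality does not hold at z = 1 (the coefficients have mixed signs, so the terms do not all align in phase there).

M_tri(1) = 12; |p(1)| = 0; equality at z=1: no.


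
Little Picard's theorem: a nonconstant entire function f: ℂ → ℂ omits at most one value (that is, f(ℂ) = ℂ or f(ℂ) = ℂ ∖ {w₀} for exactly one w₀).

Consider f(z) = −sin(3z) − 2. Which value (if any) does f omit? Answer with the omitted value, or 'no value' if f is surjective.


Little Picard bounds the complement of f(ℂ) to at most one point.
sin is entire and surjective onto ℂ: for every w ∈ ℂ, sin(ζ) = w has a solution ζ ∈ ℂ (e.g., via the complex inverse arcsin). With ζ = 3z this gives z = ζ/(3). Then -1·sin(3z) takes every value in -1·ℂ = ℂ, and adding -2 is a bijection of ℂ. So f is surjective and omits no value. (Note: only on the real line is sin bounded by [−1, 1].)

Omitted value: no value.


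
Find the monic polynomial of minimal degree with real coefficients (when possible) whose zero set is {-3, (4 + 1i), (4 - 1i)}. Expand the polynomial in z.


The polynomial is p(z) = ∏_{α ∈ S} (z − α), where S = {-3, (4 + 1i), (4 - 1i)}.
Expanding the product yields: p(z) = z^3 -5·z^2 -7·z + 51.
Note conjugate pairs combine to real quadratics: (z − (4+1i))(z − (4−1i)) = z² − 8z + 17.
The resulting polynomial has degree 3 and real coefficients as required.

p(z) = z^3 -5·z^2 -7·z + 51.
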